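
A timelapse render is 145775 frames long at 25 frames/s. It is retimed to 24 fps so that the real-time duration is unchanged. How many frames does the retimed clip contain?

139944 frames

Target frames = source frames × (target rate / source rate) = 145775 × (24)/(25) = 145775 × 24/25 = 139944.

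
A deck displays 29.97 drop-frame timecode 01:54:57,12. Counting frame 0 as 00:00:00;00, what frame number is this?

206716

As if non-drop at 30 labels/s: (1 × 3600 + 54 × 60 + 57) × 30 + 12 = 206922.
Minute boundaries passed: 114; those not divisible by 10: 114 − 11 = 103; dropped labels = 2 × 103 = 206.
Actual frame index = 206922 − 206 = 206716.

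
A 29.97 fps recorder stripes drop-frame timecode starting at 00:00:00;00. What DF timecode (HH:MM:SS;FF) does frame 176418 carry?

Each 10-minute DF block holds 10 × 60 × 30 − 9 × 2 = 17982 frames. 176418 ÷ 17982 → 9 full blocks, remainder 14580.
Within the partial block the first minute is 1800 frames and each further minute 1798, so 8 further minute boundaries passed. Total skipped labels = 18 × 9 + 2 × 8 = 178.
Non-drop label index = 176418 + 178 = 176596; at 30 labels/s that is 01:38:06:16, i.e. DF 01:38:06;16.

01:38:06;16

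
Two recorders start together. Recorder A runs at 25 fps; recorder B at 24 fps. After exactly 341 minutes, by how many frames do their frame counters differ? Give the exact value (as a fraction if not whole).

341 min = 20460 s.
A emits 25 × 20460 = 511500 frames; B emits 24 × 20460 = 491040.
Difference = 20460 frames; B is behind A.

20460 frames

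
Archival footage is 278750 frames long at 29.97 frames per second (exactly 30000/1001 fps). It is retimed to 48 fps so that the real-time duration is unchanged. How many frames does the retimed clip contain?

Target frames = source frames × (target rate / source rate) = 278750 × (48)/(30000/1001) = 278750 × 1001/625 = 446446.

446446 frames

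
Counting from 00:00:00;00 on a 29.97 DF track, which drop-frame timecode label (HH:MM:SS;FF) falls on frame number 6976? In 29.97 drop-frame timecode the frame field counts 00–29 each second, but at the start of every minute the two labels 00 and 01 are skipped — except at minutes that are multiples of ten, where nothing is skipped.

00:03:52;22

Ten DF minutes hold 17982 frames, so frame 6976 lies in block 0 (frames 0–17981) with 6976 frames into that block.
The block's first minute is 1800 frames and the rest 1798 each; 6976 frames reaches minute 3, so 0 × 18 + 3 × 2 = 6 labels have been skipped so far.
Adding those back, label number 6976 + 6 = 6982 at 30 labels/s is 232 s + 22 f = 0 h 3 min 52 s frame 22, i.e. 00:03:52;22.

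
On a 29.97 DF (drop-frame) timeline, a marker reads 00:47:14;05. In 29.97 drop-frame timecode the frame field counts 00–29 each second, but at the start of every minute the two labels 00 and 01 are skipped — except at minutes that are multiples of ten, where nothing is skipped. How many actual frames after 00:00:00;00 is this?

As if non-drop at 30 labels/s: (0 × 3600 + 47 × 60 + 14) × 30 + 5 = 85025.
Minute boundaries passed: 47; those not divisible by 10: 47 − 4 = 43; dropped labels = 2 × 43 = 86.
Actual frame index = 85025 − 86 = 84939.

84939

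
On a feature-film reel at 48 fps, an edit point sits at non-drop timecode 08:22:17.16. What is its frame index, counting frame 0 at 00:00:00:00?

Total seconds to the label: (8 × 3600 + 22 × 60 + 17) = 30137.
Frame index = 30137 × 48 + 16 = 1446592.

1446592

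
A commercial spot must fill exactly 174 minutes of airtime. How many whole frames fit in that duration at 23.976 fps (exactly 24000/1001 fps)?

250309 frames

174 min = 10440 s.
Frames = 10440 × 24000/1001 = 250560000/1001 ≈ 250309.6903.
Complete frames: 250309.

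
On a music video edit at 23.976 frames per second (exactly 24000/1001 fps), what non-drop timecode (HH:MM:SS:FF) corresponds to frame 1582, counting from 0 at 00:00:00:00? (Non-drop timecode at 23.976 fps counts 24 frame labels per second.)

1582 ÷ 24 = 65 full seconds, remainder 22 frames.
65 s = 0 h 1 min 5 s.
Timecode: 00:01:05:22.

00:01:05:22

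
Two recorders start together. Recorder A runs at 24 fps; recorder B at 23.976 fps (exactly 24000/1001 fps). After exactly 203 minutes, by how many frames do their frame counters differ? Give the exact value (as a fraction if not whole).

203 min = 12180 s.
A emits 24 × 12180 = 292320 frames; B emits 24000/1001 × 12180 = 41760000/143.
Difference = 41760/143 frames (≈ 292.0280); B is behind A.

41760/143 frames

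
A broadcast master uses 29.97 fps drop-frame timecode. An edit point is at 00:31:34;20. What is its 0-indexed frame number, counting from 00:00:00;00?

Complete 10-minute blocks: 3, each 17982 frames → 53946.
Remaining 1 whole minute in the current block: 1800 + 0 × 1798 = 1800 frames.
Within the current minute: 34 × 30 + 20 − 2 = 1038 (labels ;00/;01 skipped at this minute). Total = 53946 + 1800 + 1038 = 56784.

56784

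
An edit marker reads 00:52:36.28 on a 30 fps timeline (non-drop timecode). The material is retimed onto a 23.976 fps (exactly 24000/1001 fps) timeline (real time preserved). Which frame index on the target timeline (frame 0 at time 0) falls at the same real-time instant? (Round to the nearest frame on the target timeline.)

Source frame index: (0×3600 + 52×60 + 36) × 30 + 28 = 94708.
Real time: 94708 / (30) = 47354/15 s.
Target frame: (47354/15) × (24000/1001) = 75766400/1001 ≈ 75690.709 → 75691.

frame 75691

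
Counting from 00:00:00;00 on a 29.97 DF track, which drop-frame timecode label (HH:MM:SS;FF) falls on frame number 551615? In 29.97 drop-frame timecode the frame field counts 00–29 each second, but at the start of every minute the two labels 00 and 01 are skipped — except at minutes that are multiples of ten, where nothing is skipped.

Each 10-minute DF block holds 10 × 60 × 30 − 9 × 2 = 17982 frames. 551615 ÷ 17982 → 30 full blocks, remainder 12155.
Within the partial block the first minute is 1800 frames and each further minute 1798, so 6 further minute boundaries passed. Total skipped labels = 18 × 30 + 2 × 6 = 552.
Non-drop label index = 551615 + 552 = 552167; at 30 labels/s that is 05:06:45:17, i.e. DF 05:06:45;17.

05:06:45;17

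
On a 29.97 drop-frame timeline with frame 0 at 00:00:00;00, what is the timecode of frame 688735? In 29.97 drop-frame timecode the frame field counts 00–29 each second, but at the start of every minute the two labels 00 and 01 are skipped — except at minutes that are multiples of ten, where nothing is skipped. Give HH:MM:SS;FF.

Each 10-minute DF block holds 10 × 60 × 30 − 9 × 2 = 17982 frames. 688735 ÷ 17982 → 38 full blocks, remainder 5419.
Within the partial block the first minute is 1800 frames and each further minute 1798, so 3 further minute boundaries passed. Total skipped labels = 18 × 38 + 2 × 3 = 690.
Non-drop label index = 688735 + 690 = 689425; at 30 labels/s that is 06:23:00:25, i.e. DF 06:23:00;25.

06:23:00;25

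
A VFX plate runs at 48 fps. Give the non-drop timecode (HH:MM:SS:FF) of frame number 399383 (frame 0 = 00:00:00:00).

02:18:40:23

399383 ÷ 48 = 8320 full seconds, remainder 23 frames.
8320 s = 2 h 18 min 40 s.
Timecode: 02:18:40:23.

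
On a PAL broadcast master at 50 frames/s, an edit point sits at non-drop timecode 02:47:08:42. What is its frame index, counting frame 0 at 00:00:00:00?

Total seconds to the label: (2 × 3600 + 47 × 60 + 8) = 10028.
Frame index = 10028 × 50 + 42 = 501442.

501442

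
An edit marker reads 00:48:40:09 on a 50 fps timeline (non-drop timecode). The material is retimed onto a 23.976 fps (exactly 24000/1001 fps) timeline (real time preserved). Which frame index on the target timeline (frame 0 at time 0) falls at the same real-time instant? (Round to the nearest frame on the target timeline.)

frame 70014

Source frame index: (0×3600 + 48×60 + 40) × 50 + 9 = 146009.
Real time: 146009 / (50) = 146009/50 s.
Target frame: (146009/50) × (24000/1001) = 70084320/1001 ≈ 70014.306 → 70014.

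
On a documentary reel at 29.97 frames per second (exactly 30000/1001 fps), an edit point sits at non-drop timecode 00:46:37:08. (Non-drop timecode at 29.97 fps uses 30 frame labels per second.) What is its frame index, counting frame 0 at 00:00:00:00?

Total seconds to the label: (0 × 3600 + 46 × 60 + 37) = 2797.
Frame index = 2797 × 30 + 8 = 83918.

83918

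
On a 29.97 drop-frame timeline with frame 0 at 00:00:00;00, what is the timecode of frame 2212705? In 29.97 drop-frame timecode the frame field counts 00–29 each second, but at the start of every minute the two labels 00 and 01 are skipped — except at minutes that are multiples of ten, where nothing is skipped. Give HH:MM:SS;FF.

20:30:30;19

Ten DF minutes hold 17982 frames, so frame 2212705 lies in block 123 (frames 2211786–2229767) with 919 frames into that block.
The block's first minute is 1800 frames and the rest 1798 each; 919 frames reaches minute 0, so 123 × 18 + 0 × 2 = 2214 labels have been skipped so far.
Adding those back, label number 2212705 + 2214 = 2214919 at 30 labels/s is 73830 s + 19 f = 20 h 30 min 30 s frame 19, i.e. 20:30:30;19.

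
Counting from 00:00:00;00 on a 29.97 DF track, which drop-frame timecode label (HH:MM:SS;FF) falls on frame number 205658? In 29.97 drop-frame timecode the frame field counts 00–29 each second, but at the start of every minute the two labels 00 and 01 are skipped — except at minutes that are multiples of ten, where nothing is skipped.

01:54:22;04

Ten DF minutes hold 17982 frames, so frame 205658 lies in block 11 (frames 197802–215783) with 7856 frames into that block.
The block's first minute is 1800 frames and the rest 1798 each; 7856 frames reaches minute 4, so 11 × 18 + 4 × 2 = 206 labels have been skipped so far.
Adding those back, label number 205658 + 206 = 205864 at 30 labels/s is 6862 s + 4 f = 1 h 54 min 22 s frame 4, i.e. 01:54:22;04.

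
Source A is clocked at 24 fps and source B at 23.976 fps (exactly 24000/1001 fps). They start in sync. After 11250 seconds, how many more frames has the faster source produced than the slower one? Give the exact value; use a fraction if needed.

270000/1001 frames

A emits 24 × 11250 = 270000 frames; B emits 24000/1001 × 11250 = 270000000/1001.
Difference = 270000/1001 frames (≈ 269.7303); B is behind A.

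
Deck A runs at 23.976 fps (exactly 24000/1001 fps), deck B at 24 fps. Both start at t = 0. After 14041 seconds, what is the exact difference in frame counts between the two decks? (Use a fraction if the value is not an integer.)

336984/1001 frames

A emits 24000/1001 × 14041 = 336984000/1001 frames; B emits 24 × 14041 = 336984.
Difference = 336984/1001 frames (≈ 336.6474); B is ahead of A.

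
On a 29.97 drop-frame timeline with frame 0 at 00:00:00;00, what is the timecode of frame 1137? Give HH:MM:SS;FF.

Ten DF minutes hold 17982 frames, so frame 1137 lies in block 0 (frames 0–17981) with 1137 frames into that block.
The block's first minute is 1800 frames and the rest 1798 each; 1137 frames reaches minute 0, so 0 × 18 + 0 × 2 = 0 labels have been skipped so far.
Adding those back, label number 1137 + 0 = 1137 at 30 labels/s is 37 s + 27 f = 0 h 0 min 37 s frame 27, i.e. 00:00:37;27.

00:00:37;27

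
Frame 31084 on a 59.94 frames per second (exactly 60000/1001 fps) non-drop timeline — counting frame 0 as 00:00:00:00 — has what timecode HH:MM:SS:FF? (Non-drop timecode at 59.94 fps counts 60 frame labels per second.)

31084 ÷ 60 = 518 full seconds, remainder 4 frames.
518 s = 0 h 8 min 38 s.
Timecode: 00:08:38:04.

00:08:38:04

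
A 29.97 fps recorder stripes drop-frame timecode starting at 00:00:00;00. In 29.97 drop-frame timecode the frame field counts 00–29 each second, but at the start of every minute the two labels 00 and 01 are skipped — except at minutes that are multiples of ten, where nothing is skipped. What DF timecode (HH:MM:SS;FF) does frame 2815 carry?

00:01:33;27

Ten DF minutes hold 17982 frames, so frame 2815 lies in block 0 (frames 0–17981) with 2815 frames into that block.
The block's first minute is 1800 frames and the rest 1798 each; 2815 frames reaches minute 1, so 0 × 18 + 1 × 2 = 2 labels have been skipped so far.
Adding those back, label number 2815 + 2 = 2817 at 30 labels/s is 93 s + 27 f = 0 h 1 min 33 s frame 27, i.e. 00:01:33;27.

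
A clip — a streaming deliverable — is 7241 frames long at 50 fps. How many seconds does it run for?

144.82 seconds

Running time = 7241 / (50) = 144.82 s.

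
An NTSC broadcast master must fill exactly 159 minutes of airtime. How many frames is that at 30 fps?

159 min = 9540 s.
Frames = 9540 × 30 = 286200.

286200 frames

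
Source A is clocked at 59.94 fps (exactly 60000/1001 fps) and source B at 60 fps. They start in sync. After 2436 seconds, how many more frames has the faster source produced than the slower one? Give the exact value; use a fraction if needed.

20880/143 frames

A emits 60000/1001 × 2436 = 20880000/143 frames; B emits 60 × 2436 = 146160.
Difference = 20880/143 frames (≈ 146.0140); B is ahead of A.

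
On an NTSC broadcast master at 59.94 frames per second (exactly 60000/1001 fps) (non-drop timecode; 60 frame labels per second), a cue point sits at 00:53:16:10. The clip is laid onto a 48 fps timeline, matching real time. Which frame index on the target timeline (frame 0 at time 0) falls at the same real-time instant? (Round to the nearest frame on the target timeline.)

frame 153569

Source frame index: (0×3600 + 53×60 + 16) × 60 + 10 = 191770.
Real time: 191770 / (60000/1001) = 19196177/6000 s.
Target frame: (19196177/6000) × (48) = 19196177/125 ≈ 153569.416 → 153569.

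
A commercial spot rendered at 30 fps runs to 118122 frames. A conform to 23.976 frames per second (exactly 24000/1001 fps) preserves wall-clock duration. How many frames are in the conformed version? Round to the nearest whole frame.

Frames at target rate = 118122 × (24000/1001) / (30) = 94497600/1001 ≈ 94403.197.
Nearest whole frame: 94403.

94403 frames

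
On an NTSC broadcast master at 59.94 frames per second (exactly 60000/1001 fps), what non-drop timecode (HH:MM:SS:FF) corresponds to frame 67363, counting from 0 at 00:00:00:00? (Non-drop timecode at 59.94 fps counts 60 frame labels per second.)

67363 ÷ 60 = 1122 full seconds, remainder 43 frames.
1122 s = 0 h 18 min 42 s.
Timecode: 00:18:42:43.

00:18:42:43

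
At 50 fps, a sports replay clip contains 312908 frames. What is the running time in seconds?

Running time = 312908 / (50) = 6258.16 s.

6258.16 seconds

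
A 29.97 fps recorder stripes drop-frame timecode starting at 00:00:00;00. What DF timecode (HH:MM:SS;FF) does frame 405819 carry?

Each 10-minute DF block holds 10 × 60 × 30 − 9 × 2 = 17982 frames. 405819 ÷ 17982 → 22 full blocks, remainder 10215.
Within the partial block the first minute is 1800 frames and each further minute 1798, so 5 further minute boundaries passed. Total skipped labels = 18 × 22 + 2 × 5 = 406.
Non-drop label index = 405819 + 406 = 406225; at 30 labels/s that is 03:45:40:25, i.e. DF 03:45:40;25.

03:45:40;25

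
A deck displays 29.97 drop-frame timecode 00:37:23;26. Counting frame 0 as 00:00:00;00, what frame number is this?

67248

Complete 10-minute blocks: 3, each 17982 frames → 53946.
Remaining 7 whole minutes in the current block: 1800 + 6 × 1798 = 12588 frames.
Within the current minute: 23 × 30 + 26 − 2 = 714 (labels ;00/;01 skipped at this minute). Total = 53946 + 12588 + 714 = 67248.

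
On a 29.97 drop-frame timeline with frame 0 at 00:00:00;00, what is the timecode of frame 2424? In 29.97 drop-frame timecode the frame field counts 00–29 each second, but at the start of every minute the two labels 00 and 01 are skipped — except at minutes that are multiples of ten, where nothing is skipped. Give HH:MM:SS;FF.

Ten DF minutes hold 17982 frames, so frame 2424 lies in block 0 (frames 0–17981) with 2424 frames into that block.
The block's first minute is 1800 frames and the rest 1798 each; 2424 frames reaches minute 1, so 0 × 18 + 1 × 2 = 2 labels have been skipped so far.
Adding those back, label number 2424 + 2 = 2426 at 30 labels/s is 80 s + 26 f = 0 h 1 min 20 s frame 26, i.e. 00:01:20;26.

00:01:20;26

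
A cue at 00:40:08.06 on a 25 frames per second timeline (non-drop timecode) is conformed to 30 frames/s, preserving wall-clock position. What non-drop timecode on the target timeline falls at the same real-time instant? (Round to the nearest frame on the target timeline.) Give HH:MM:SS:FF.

Source frame index: (0×3600 + 40×60 + 8) × 25 + 6 = 60206.
Real time: 60206 / (25) = 60206/25 s.
Target frame: (60206/25) × (30) = 361236/5 ≈ 72247.200 → 72247.
At 30 labels/s: frame 72247 → 00:40:08:07.

00:40:08:07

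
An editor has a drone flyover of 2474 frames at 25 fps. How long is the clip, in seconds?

98.96 seconds

Running time = 2474 / (25) = 98.96 s.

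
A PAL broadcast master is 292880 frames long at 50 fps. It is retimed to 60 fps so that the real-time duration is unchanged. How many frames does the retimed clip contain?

351456 frames

Target frames = source frames × (target rate / source rate) = 292880 × (60)/(50) = 292880 × 6/5 = 351456.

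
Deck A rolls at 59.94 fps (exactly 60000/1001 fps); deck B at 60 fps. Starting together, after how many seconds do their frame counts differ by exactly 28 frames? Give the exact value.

7007/15 seconds

The gap grows by |60 − 60000/1001| = 60/1001 frames per second.
Time for a 28-frame gap: 28 ÷ (60/1001) = 7007/15 s.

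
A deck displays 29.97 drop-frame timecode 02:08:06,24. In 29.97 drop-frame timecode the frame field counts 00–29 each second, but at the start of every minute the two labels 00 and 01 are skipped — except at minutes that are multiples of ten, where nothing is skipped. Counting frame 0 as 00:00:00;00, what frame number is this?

230372

Complete 10-minute blocks: 12, each 17982 frames → 215784.
Remaining 8 whole minutes in the current block: 1800 + 7 × 1798 = 14386 frames.
Within the current minute: 6 × 30 + 24 − 2 = 202 (labels ;00/;01 skipped at this minute). Total = 215784 + 14386 + 202 = 230372.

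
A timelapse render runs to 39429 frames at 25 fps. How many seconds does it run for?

Running time = 39429 / (25) = 1577.16 s.

1577.16 seconds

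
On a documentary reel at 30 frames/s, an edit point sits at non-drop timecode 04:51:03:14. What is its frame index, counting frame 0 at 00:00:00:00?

frame 523904

Total seconds to the label: (4 × 3600 + 51 × 60 + 3) = 17463.
Frame index = 17463 × 30 + 14 = 523904.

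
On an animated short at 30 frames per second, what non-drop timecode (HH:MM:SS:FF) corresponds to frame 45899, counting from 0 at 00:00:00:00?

00:25:29:29

45899 ÷ 30 = 1529 full seconds, remainder 29 frames.
1529 s = 0 h 25 min 29 s.
Timecode: 00:25:29:29.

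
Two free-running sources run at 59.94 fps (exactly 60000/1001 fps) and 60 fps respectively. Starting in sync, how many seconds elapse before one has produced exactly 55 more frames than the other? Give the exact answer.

11011/12 seconds

The gap grows by |60 − 60000/1001| = 60/1001 frames per second.
Time for a 55-frame gap: 55 ÷ (60/1001) = 11011/12 s.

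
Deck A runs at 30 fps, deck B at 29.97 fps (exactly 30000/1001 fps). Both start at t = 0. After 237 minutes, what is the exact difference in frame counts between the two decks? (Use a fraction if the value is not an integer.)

237 min = 14220 s.
A emits 30 × 14220 = 426600 frames; B emits 30000/1001 × 14220 = 426600000/1001.
Difference = 426600/1001 frames (≈ 426.1738); B is behind A.

426600/1001 frames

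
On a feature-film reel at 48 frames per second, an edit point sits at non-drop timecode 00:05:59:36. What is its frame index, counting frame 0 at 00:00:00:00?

17268

Total seconds to the label: (0 × 3600 + 5 × 60 + 59) = 359.
Frame index = 359 × 48 + 36 = 17268.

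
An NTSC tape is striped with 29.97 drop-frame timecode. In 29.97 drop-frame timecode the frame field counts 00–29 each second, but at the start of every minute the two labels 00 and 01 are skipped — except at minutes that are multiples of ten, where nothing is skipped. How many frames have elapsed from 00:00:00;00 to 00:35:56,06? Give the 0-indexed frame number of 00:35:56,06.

As if non-drop at 30 labels/s: (0 × 3600 + 35 × 60 + 56) × 30 + 6 = 64686.
Minute boundaries passed: 35; those not divisible by 10: 35 − 3 = 32; dropped labels = 2 × 32 = 64.
Actual frame index = 64686 − 64 = 64622.

64622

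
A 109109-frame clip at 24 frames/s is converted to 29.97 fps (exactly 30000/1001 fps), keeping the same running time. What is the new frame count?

Target frames = source frames × (target rate / source rate) = 109109 × (30000/1001)/(24) = 109109 × 1250/1001 = 136250.

136250 frames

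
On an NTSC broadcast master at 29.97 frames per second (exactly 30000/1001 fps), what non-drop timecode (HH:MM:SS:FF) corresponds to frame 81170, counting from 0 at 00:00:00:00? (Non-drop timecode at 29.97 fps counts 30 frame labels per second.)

00:45:05:20

81170 ÷ 30 = 2705 full seconds, remainder 20 frames.
2705 s = 0 h 45 min 5 s.
Timecode: 00:45:05:20.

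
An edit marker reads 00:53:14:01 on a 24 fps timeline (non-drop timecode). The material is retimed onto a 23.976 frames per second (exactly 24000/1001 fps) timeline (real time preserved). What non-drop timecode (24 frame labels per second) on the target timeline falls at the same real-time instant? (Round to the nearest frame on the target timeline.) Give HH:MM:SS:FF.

00:53:10:20

Source frame index: (0×3600 + 53×60 + 14) × 24 + 1 = 76657.
Real time: 76657 / (24) = 76657/24 s.
Target frame: (76657/24) × (24000/1001) = 10951000/143 ≈ 76580.420 → 76580.
At 24 labels/s: frame 76580 → 00:53:10:20.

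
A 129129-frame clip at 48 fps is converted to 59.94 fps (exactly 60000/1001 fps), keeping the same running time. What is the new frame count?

161250 frames

Target frames = source frames × (target rate / source rate) = 129129 × (60000/1001)/(48) = 129129 × 1250/1001 = 161250.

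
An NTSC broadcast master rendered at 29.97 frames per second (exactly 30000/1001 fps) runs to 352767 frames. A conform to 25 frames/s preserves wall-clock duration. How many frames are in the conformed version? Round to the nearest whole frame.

Frames at target rate = 352767 × (25) / (30000/1001) = 117706589/400 ≈ 294266.472.
Nearest whole frame: 294266.

294266 frames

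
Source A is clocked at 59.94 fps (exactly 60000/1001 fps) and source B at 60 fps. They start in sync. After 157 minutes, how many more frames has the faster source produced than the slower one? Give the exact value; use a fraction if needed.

157 min = 9420 s.
A emits 60000/1001 × 9420 = 565200000/1001 frames; B emits 60 × 9420 = 565200.
Difference = 565200/1001 frames (≈ 564.6354); B is ahead of A.

565200/1001 frames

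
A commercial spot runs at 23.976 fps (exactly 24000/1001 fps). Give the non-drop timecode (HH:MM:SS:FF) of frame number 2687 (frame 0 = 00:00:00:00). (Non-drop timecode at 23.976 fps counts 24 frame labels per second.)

00:01:51:23

2687 ÷ 24 = 111 full seconds, remainder 23 frames.
111 s = 0 h 1 min 51 s.
Timecode: 00:01:51:23.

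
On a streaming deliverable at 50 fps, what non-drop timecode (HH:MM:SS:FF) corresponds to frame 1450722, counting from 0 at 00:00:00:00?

08:03:34:22

1450722 ÷ 50 = 29014 full seconds, remainder 22 frames.
29014 s = 8 h 3 min 34 s.
Timecode: 08:03:34:22.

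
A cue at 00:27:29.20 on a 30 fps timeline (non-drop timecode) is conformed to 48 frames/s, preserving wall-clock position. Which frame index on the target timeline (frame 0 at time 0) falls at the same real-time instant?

frame 79184

Source frame index: (0×3600 + 27×60 + 29) × 30 + 20 = 49490.
Real time: 49490 / (30) = 4949/3 s.
Target frame: (4949/3) × (48) = 79184.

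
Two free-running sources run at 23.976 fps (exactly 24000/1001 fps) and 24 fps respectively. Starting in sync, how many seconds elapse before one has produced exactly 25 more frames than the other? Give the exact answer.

25025/24 seconds

The gap grows by |24 − 24000/1001| = 24/1001 frames per second.
Time for a 25-frame gap: 25 ÷ (24/1001) = 25025/24 s.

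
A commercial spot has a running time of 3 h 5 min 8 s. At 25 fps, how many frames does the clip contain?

277700 frames

3 h 5 min 8 s = 11108 s.
Frames = 11108 × 25 = 277700.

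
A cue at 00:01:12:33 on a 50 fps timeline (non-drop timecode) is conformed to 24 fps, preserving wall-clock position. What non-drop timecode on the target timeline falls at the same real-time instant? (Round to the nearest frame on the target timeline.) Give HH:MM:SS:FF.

Source frame index: (0×3600 + 1×60 + 12) × 50 + 33 = 3633.
Real time: 3633 / (50) = 3633/50 s.
Target frame: (3633/50) × (24) = 43596/25 ≈ 1743.840 → 1744.
At 24 labels/s: frame 1744 → 00:01:12:16.

00:01:12:16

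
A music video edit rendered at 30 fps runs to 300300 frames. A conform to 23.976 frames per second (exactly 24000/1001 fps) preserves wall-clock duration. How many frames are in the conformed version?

240000 frames

Target frames = source frames × (target rate / source rate) = 300300 × (24000/1001)/(30) = 300300 × 800/1001 = 240000.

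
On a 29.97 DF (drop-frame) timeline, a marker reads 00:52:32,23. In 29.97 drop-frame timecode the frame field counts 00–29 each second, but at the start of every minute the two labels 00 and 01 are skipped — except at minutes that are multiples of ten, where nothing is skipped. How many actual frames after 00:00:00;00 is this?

As if non-drop at 30 labels/s: (0 × 3600 + 52 × 60 + 32) × 30 + 23 = 94583.
Minute boundaries passed: 52; those not divisible by 10: 52 − 5 = 47; dropped labels = 2 × 47 = 94.
Actual frame index = 94583 − 94 = 94489.

94489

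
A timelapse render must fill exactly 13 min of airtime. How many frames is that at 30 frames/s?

13 min = 780 s.
Frames = 780 × 30 = 23400.

23400 frames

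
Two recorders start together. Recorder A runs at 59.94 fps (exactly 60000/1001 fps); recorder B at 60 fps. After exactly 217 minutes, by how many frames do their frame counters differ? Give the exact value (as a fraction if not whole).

217 min = 13020 s.
A emits 60000/1001 × 13020 = 111600000/143 frames; B emits 60 × 13020 = 781200.
Difference = 111600/143 frames (≈ 780.4196); B is ahead of A.

111600/143 frames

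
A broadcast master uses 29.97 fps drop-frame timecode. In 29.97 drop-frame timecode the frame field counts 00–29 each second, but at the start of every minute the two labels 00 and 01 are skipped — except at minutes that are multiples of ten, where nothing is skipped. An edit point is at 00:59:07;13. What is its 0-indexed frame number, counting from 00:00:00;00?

Complete 10-minute blocks: 5, each 17982 frames → 89910.
Remaining 9 whole minutes in the current block: 1800 + 8 × 1798 = 16184 frames.
Within the current minute: 7 × 30 + 13 − 2 = 221 (labels ;00/;01 skipped at this minute). Total = 89910 + 16184 + 221 = 106315.

106315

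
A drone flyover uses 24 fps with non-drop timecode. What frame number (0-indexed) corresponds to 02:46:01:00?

frame 239064

Total seconds to the label: (2 × 3600 + 46 × 60 + 1) = 9961.
Frame index = 9961 × 24 + 0 = 239064.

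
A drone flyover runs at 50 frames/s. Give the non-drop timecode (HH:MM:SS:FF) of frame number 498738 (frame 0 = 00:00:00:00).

498738 ÷ 50 = 9974 full seconds, remainder 38 frames.
9974 s = 2 h 46 min 14 s.
Timecode: 02:46:14:38.

02:46:14:38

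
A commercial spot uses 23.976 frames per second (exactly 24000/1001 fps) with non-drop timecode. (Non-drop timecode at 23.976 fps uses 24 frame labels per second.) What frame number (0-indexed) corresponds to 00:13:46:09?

frame 19833

Total seconds to the label: (0 × 3600 + 13 × 60 + 46) = 826.
Frame index = 826 × 24 + 9 = 19833.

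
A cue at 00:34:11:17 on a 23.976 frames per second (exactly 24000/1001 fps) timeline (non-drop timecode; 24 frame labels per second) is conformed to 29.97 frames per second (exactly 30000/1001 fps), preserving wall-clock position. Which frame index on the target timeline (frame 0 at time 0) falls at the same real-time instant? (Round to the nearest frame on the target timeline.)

Source frame index: (0×3600 + 34×60 + 11) × 24 + 17 = 49241.
Real time: 49241 / (24000/1001) = 49290241/24000 s.
Target frame: (49290241/24000) × (30000/1001) = 246205/4 ≈ 61551.250 → 61551.

frame 61551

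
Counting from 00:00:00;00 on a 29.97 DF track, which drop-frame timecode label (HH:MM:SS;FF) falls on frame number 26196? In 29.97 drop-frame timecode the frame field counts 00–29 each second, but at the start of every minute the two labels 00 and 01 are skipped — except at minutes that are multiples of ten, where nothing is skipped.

Each 10-minute DF block holds 10 × 60 × 30 − 9 × 2 = 17982 frames. 26196 ÷ 17982 → 1 full block, remainder 8214.
Within the partial block the first minute is 1800 frames and each further minute 1798, so 4 further minute boundaries passed. Total skipped labels = 18 × 1 + 2 × 4 = 26.
Non-drop label index = 26196 + 26 = 26222; at 30 labels/s that is 00:14:34:02, i.e. DF 00:14:34;02.

00:14:34;02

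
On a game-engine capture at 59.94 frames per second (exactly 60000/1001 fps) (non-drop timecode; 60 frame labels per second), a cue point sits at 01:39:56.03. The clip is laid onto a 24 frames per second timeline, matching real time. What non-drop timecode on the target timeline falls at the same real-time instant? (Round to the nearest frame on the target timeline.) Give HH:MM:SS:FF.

01:40:02:01

Source frame index: (1×3600 + 39×60 + 56) × 60 + 3 = 359763.
Real time: 359763 / (60000/1001) = 120040921/20000 s.
Target frame: (120040921/20000) × (24) = 360122763/2500 ≈ 144049.105 → 144049.
At 24 labels/s: frame 144049 → 01:40:02:01.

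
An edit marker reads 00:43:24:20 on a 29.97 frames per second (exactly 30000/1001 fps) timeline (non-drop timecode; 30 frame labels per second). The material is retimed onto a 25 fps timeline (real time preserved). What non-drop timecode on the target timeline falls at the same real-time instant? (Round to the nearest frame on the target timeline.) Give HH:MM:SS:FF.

00:43:27:07

Source frame index: (0×3600 + 43×60 + 24) × 30 + 20 = 78140.
Real time: 78140 / (30000/1001) = 3910907/1500 s.
Target frame: (3910907/1500) × (25) = 3910907/60 ≈ 65181.783 → 65182.
At 25 labels/s: frame 65182 → 00:43:27:07.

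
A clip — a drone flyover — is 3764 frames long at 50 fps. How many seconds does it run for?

Running time = 3764 / (50) = 75.28 s.

75.28 seconds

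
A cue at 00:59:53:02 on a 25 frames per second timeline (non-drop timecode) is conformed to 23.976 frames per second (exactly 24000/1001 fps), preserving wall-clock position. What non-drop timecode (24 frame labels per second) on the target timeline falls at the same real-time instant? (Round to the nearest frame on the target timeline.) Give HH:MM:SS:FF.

00:59:49:12

Source frame index: (0×3600 + 59×60 + 53) × 25 + 2 = 89827.
Real time: 89827 / (25) = 89827/25 s.
Target frame: (89827/25) × (24000/1001) = 86233920/1001 ≈ 86147.772 → 86148.
At 24 labels/s: frame 86148 → 00:59:49:12.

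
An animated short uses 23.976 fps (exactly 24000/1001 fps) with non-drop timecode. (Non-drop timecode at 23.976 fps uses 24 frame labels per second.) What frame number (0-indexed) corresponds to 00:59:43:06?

Total seconds to the label: (0 × 3600 + 59 × 60 + 43) = 3583.
Frame index = 3583 × 24 + 6 = 85998.

85998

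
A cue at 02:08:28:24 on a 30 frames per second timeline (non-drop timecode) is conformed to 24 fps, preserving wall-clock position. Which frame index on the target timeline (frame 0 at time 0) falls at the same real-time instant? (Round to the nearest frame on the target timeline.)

Source frame index: (2×3600 + 8×60 + 28) × 30 + 24 = 231264.
Real time: 231264 / (30) = 38544/5 s.
Target frame: (38544/5) × (24) = 925056/5 ≈ 185011.200 → 185011.

frame 185011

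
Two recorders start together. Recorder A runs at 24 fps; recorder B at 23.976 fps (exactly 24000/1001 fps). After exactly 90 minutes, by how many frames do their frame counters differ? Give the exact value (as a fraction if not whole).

90 min = 5400 s.
A emits 24 × 5400 = 129600 frames; B emits 24000/1001 × 5400 = 129600000/1001.
Difference = 129600/1001 frames (≈ 129.4705); B is behind A.

129600/1001 frames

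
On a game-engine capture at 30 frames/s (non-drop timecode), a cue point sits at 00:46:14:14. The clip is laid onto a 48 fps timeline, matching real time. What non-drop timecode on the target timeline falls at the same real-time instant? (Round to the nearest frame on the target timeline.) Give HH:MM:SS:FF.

00:46:14:22

Source frame index: (0×3600 + 46×60 + 14) × 30 + 14 = 83234.
Real time: 83234 / (30) = 41617/15 s.
Target frame: (41617/15) × (48) = 665872/5 ≈ 133174.400 → 133174.
At 48 labels/s: frame 133174 → 00:46:14:22.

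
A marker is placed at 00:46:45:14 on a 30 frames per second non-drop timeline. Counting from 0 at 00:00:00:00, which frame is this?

frame 84164

Total seconds to the label: (0 × 3600 + 46 × 60 + 45) = 2805.
Frame index = 2805 × 30 + 14 = 84164.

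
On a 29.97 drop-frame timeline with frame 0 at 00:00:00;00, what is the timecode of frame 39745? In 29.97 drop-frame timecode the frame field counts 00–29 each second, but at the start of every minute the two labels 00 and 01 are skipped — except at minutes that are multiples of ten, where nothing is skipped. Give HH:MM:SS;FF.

00:22:06;05

Ten DF minutes hold 17982 frames, so frame 39745 lies in block 2 (frames 35964–53945) with 3781 frames into that block.
The block's first minute is 1800 frames and the rest 1798 each; 3781 frames reaches minute 2, so 2 × 18 + 2 × 2 = 40 labels have been skipped so far.
Adding those back, label number 39745 + 40 = 39785 at 30 labels/s is 1326 s + 5 f = 0 h 22 min 6 s frame 5, i.e. 00:22:06;05.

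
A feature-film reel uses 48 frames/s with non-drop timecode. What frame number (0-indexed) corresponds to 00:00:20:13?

frame 973

Total seconds to the label: (0 × 3600 + 0 × 60 + 20) = 20.
Frame index = 20 × 48 + 13 = 973.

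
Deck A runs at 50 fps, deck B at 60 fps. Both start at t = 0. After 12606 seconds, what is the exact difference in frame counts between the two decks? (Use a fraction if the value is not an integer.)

A emits 50 × 12606 = 630300 frames; B emits 60 × 12606 = 756360.
Difference = 126060 frames; B is ahead of A.

126060 frames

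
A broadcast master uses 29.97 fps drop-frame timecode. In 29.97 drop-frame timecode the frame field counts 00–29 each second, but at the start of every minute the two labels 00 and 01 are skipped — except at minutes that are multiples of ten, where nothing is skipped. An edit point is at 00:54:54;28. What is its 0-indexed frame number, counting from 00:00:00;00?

98750

As if non-drop at 30 labels/s: (0 × 3600 + 54 × 60 + 54) × 30 + 28 = 98848.
Minute boundaries passed: 54; those not divisible by 10: 54 − 5 = 49; dropped labels = 2 × 49 = 98.
Actual frame index = 98848 − 98 = 98750.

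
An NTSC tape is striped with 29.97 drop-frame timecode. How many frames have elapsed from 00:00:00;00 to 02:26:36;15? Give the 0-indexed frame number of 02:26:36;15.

263631

As if non-drop at 30 labels/s: (2 × 3600 + 26 × 60 + 36) × 30 + 15 = 263895.
Minute boundaries passed: 146; those not divisible by 10: 146 − 14 = 132; dropped labels = 2 × 132 = 264.
Actual frame index = 263895 − 264 = 263631.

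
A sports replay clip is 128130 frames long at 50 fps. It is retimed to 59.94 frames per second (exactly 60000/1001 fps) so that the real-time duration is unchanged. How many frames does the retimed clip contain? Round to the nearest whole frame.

153602 frames

Frames at target rate = 128130 × (60000/1001) / (50) = 153756000/1001 ≈ 153602.398.
Nearest whole frame: 153602.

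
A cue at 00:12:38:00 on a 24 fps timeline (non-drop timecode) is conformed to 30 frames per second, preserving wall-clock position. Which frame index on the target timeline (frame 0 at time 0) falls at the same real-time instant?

Source frame index: (0×3600 + 12×60 + 38) × 24 + 0 = 18192.
Real time: 18192 / (24) = 758 s.
Target frame: (758) × (30) = 22740.

frame 22740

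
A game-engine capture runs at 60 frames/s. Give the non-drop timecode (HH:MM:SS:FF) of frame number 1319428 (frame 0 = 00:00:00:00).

1319428 ÷ 60 = 21990 full seconds, remainder 28 frames.
21990 s = 6 h 6 min 30 s.
Timecode: 06:06:30:28.

06:06:30:28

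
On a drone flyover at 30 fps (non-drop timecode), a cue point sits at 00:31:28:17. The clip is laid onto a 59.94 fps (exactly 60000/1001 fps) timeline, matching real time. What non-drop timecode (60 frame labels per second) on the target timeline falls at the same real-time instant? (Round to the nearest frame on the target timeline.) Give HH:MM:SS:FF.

00:31:26:41

Source frame index: (0×3600 + 31×60 + 28) × 30 + 17 = 56657.
Real time: 56657 / (30) = 56657/30 s.
Target frame: (56657/30) × (60000/1001) = 113314000/1001 ≈ 113200.799 → 113201.
At 60 labels/s: frame 113201 → 00:31:26:41.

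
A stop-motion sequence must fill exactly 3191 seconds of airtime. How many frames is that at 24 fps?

76584 frames

Frames = 3191 × 24 = 76584.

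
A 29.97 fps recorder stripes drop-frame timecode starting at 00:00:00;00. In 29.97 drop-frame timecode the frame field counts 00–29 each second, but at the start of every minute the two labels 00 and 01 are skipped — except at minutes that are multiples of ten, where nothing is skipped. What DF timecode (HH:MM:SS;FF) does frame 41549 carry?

00:23:06;11

Ten DF minutes hold 17982 frames, so frame 41549 lies in block 2 (frames 35964–53945) with 5585 frames into that block.
The block's first minute is 1800 frames and the rest 1798 each; 5585 frames reaches minute 3, so 2 × 18 + 3 × 2 = 42 labels have been skipped so far.
Adding those back, label number 41549 + 42 = 41591 at 30 labels/s is 1386 s + 11 f = 0 h 23 min 6 s frame 11, i.e. 00:23:06;11.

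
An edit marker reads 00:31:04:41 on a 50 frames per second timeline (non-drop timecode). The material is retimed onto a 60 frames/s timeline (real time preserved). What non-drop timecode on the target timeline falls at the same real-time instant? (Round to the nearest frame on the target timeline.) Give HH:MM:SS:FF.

00:31:04:49

Source frame index: (0×3600 + 31×60 + 4) × 50 + 41 = 93241.
Real time: 93241 / (50) = 93241/50 s.
Target frame: (93241/50) × (60) = 559446/5 ≈ 111889.200 → 111889.
At 60 labels/s: frame 111889 → 00:31:04:49.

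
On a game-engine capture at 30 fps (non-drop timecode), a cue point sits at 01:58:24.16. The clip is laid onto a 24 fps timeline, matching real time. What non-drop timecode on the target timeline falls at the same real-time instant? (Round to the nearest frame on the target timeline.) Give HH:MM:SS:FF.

01:58:24:13

Source frame index: (1×3600 + 58×60 + 24) × 30 + 16 = 213136.
Real time: 213136 / (30) = 106568/15 s.
Target frame: (106568/15) × (24) = 852544/5 ≈ 170508.800 → 170509.
At 24 labels/s: frame 170509 → 01:58:24:13.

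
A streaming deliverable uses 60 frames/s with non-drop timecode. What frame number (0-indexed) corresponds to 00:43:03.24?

Total seconds to the label: (0 × 3600 + 43 × 60 + 3) = 2583.
Frame index = 2583 × 60 + 24 = 155004.

155004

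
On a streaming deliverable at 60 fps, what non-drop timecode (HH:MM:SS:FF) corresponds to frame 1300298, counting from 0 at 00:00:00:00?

06:01:11:38

1300298 ÷ 60 = 21671 full seconds, remainder 38 frames.
21671 s = 6 h 1 min 11 s.
Timecode: 06:01:11:38.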